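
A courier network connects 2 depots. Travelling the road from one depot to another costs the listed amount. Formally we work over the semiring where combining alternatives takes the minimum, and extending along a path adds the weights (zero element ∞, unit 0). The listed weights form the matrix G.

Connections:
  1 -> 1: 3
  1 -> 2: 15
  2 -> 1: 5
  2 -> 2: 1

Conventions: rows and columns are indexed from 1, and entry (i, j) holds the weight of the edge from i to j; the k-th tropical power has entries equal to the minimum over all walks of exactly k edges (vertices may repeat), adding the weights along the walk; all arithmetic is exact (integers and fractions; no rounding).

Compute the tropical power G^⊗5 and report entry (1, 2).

G^⊗2:
  [6, 16]
  [6, 2]
G^⊗3:
  [9, 17]
  [7, 3]
G^⊗4:
  [12, 18]
  [8, 4]
G^⊗5:
  [15, 19]
  [9, 5]
Key observation: the optimum is the walk 1->2->2->2->2->2, with weight 15 + 1 + 1 + 1 + 1 = 19.
Optimal value attained by: walk 1->2->2->2->2->2.
Answer: (G^⊗5)[1][2] = 19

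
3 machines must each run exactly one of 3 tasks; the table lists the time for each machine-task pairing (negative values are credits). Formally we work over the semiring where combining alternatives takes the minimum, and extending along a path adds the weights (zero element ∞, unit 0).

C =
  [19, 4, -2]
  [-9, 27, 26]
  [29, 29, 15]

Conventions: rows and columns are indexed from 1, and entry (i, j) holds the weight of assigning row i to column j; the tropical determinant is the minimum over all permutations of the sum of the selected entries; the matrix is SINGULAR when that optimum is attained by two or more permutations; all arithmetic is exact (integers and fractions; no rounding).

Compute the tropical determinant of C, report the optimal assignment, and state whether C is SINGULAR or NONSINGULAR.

σ = (1, 2, 3): 19 + 27 + 15 = 61
σ = (1, 3, 2): 19 + 26 + 29 = 74
σ = (2, 1, 3): 4 + (-9) + 15 = 10
σ = (2, 3, 1): 4 + 26 + 29 = 59
σ = (3, 1, 2): (-2) + (-9) + 29 = 18
σ = (3, 2, 1): (-2) + 27 + 29 = 54
Optimal value attained by: σ = (2, 1, 3).
Answer: det⊕(C) = 10; verdict: NONSINGULAR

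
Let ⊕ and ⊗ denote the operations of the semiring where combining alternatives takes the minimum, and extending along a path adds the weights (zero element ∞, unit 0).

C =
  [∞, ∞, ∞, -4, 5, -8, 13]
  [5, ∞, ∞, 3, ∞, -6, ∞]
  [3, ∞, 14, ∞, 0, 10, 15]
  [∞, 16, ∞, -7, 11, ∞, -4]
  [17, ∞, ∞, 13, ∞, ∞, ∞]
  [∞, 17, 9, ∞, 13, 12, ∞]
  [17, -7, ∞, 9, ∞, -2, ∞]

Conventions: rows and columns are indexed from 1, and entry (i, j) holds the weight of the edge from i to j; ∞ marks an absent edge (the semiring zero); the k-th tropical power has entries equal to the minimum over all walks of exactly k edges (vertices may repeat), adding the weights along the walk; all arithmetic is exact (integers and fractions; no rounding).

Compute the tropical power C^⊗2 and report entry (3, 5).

C^⊗2:
  [22, 6, 1, -11, 5, 4, -8]
  [∞, 11, 3, -4, 7, -3, -1]
  [17, 8, 19, -1, 8, -5, 16]
  [13, -11, ∞, -14, 4, -6, -11]
  [∞, 29, ∞, 6, 22, 9, 9]
  [12, 29, 21, 20, 9, 11, 24]
  [-2, 15, 7, -4, 11, -13, 5]
Key observation: the optimum is the walk 3->1->5, with weight 3 + 5 = 8.
Optimal value attained by: walk 3->1->5.
Answer: (C^⊗2)[3][5] = 8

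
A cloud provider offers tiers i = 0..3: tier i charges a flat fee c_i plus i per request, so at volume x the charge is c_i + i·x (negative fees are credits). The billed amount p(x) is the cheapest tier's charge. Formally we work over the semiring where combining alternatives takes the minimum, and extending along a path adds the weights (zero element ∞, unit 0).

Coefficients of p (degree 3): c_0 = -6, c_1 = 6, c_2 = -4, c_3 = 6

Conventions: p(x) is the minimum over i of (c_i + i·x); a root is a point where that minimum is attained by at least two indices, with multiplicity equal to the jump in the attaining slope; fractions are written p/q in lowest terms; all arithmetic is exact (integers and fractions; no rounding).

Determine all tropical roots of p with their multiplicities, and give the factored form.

hull edge (i=0, c=-6) to (i=2, c=-4): slope 1, span 2
hull edge (i=2, c=-4) to (i=3, c=6): slope 10, span 1
Factored form: p(x) = 6 ⊗ (x ⊕ (-10)) ⊗ (x ⊕ (-1)) ⊗ (x ⊕ (-1))
Answer: roots = -10 (mult 1), -1 (mult 2)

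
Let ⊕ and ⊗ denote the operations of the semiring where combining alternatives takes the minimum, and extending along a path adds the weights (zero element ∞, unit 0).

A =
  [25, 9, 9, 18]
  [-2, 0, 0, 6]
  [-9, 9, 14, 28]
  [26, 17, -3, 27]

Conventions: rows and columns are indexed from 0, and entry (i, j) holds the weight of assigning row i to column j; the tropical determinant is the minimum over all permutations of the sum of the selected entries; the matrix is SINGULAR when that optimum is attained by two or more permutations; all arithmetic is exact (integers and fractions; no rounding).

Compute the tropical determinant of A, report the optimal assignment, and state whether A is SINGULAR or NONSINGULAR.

σ = (0, 1, 2, 3): 25 + 0 + 14 + 27 = 66
σ = (0, 1, 3, 2): 25 + 0 + 28 + (-3) = 50
σ = (0, 2, 1, 3): 25 + 0 + 9 + 27 = 61
σ = (0, 2, 3, 1): 25 + 0 + 28 + 17 = 70
σ = (0, 3, 1, 2): 25 + 6 + 9 + (-3) = 37
σ = (0, 3, 2, 1): 25 + 6 + 14 + 17 = 62
σ = (1, 0, 2, 3): 9 + (-2) + 14 + 27 = 48
σ = (1, 0, 3, 2): 9 + (-2) + 28 + (-3) = 32
σ = (1, 2, 0, 3): 9 + 0 + (-9) + 27 = 27
σ = (1, 2, 3, 0): 9 + 0 + 28 + 26 = 63
σ = (1, 3, 0, 2): 9 + 6 + (-9) + (-3) = 3
σ = (1, 3, 2, 0): 9 + 6 + 14 + 26 = 55
σ = (2, 0, 1, 3): 9 + (-2) + 9 + 27 = 43
σ = (2, 0, 3, 1): 9 + (-2) + 28 + 17 = 52
σ = (2, 1, 0, 3): 9 + 0 + (-9) + 27 = 27
σ = (2, 1, 3, 0): 9 + 0 + 28 + 26 = 63
σ = (2, 3, 0, 1): 9 + 6 + (-9) + 17 = 23
σ = (2, 3, 1, 0): 9 + 6 + 9 + 26 = 50
σ = (3, 0, 1, 2): 18 + (-2) + 9 + (-3) = 22
σ = (3, 0, 2, 1): 18 + (-2) + 14 + 17 = 47
σ = (3, 1, 0, 2): 18 + 0 + (-9) + (-3) = 6
σ = (3, 1, 2, 0): 18 + 0 + 14 + 26 = 58
σ = (3, 2, 0, 1): 18 + 0 + (-9) + 17 = 26
σ = (3, 2, 1, 0): 18 + 0 + 9 + 26 = 53
Optimal value attained by: σ = (1, 3, 0, 2).
Answer: det⊕(A) = 3; verdict: NONSINGULAR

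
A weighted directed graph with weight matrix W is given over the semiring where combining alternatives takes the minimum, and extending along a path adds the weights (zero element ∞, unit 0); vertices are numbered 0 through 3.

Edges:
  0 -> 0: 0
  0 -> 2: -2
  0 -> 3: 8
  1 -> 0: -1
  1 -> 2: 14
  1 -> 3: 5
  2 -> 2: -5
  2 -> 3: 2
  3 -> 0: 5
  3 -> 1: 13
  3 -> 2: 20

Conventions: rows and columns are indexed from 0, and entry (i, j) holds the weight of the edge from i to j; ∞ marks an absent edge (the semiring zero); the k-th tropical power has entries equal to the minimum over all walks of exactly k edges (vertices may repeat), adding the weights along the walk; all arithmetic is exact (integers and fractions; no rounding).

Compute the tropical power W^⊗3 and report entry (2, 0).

W^⊗2:
  [0, 21, -7, 0]
  [-1, 18, -3, 7]
  [7, 15, -10, -3]
  [5, ∞, 3, 13]
W^⊗3:
  [0, 13, -12, -5]
  [-1, 20, -8, -1]
  [2, 10, -15, -8]
  [5, 26, -2, 5]
Key observation: the optimum is the walk 2->2->3->0, with weight (-5) + 2 + 5 = 2.
Optimal value attained by: walk 2->2->3->0.
Answer: (W^⊗3)[2][0] = 2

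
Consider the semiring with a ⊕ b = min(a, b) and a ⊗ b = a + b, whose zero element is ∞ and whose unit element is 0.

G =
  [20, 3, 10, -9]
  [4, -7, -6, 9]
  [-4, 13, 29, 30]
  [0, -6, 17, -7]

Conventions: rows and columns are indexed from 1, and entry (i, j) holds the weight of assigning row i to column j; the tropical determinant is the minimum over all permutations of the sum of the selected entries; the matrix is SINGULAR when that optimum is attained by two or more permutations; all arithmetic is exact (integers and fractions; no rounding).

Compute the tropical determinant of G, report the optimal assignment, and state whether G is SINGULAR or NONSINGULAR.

σ = (1, 2, 3, 4): 20 + (-7) + 29 + (-7) = 35
σ = (1, 2, 4, 3): 20 + (-7) + 30 + 17 = 60
σ = (1, 3, 2, 4): 20 + (-6) + 13 + (-7) = 20
σ = (1, 3, 4, 2): 20 + (-6) + 30 + (-6) = 38
σ = (1, 4, 2, 3): 20 + 9 + 13 + 17 = 59
σ = (1, 4, 3, 2): 20 + 9 + 29 + (-6) = 52
σ = (2, 1, 3, 4): 3 + 4 + 29 + (-7) = 29
σ = (2, 1, 4, 3): 3 + 4 + 30 + 17 = 54
σ = (2, 3, 1, 4): 3 + (-6) + (-4) + (-7) = -14
σ = (2, 3, 4, 1): 3 + (-6) + 30 + 0 = 27
σ = (2, 4, 1, 3): 3 + 9 + (-4) + 17 = 25
σ = (2, 4, 3, 1): 3 + 9 + 29 + 0 = 41
σ = (3, 1, 2, 4): 10 + 4 + 13 + (-7) = 20
σ = (3, 1, 4, 2): 10 + 4 + 30 + (-6) = 38
σ = (3, 2, 1, 4): 10 + (-7) + (-4) + (-7) = -8
σ = (3, 2, 4, 1): 10 + (-7) + 30 + 0 = 33
σ = (3, 4, 1, 2): 10 + 9 + (-4) + (-6) = 9
σ = (3, 4, 2, 1): 10 + 9 + 13 + 0 = 32
σ = (4, 1, 2, 3): (-9) + 4 + 13 + 17 = 25
σ = (4, 1, 3, 2): (-9) + 4 + 29 + (-6) = 18
σ = (4, 2, 1, 3): (-9) + (-7) + (-4) + 17 = -3
σ = (4, 2, 3, 1): (-9) + (-7) + 29 + 0 = 13
σ = (4, 3, 1, 2): (-9) + (-6) + (-4) + (-6) = -25
σ = (4, 3, 2, 1): (-9) + (-6) + 13 + 0 = -2
Optimal value attained by: σ = (4, 3, 1, 2).
Answer: det⊕(G) = -25; verdict: NONSINGULAR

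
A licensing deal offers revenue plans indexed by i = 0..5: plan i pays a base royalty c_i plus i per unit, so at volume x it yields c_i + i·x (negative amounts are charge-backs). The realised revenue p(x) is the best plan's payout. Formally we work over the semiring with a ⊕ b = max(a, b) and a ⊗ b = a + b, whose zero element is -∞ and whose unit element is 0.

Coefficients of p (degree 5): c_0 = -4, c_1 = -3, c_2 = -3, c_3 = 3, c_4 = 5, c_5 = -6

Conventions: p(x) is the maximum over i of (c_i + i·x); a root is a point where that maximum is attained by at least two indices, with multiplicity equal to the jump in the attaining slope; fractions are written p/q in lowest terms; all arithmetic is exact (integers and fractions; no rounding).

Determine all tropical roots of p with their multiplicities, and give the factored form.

hull edge (i=0, c=-4) to (i=3, c=3): slope 7/3, span 3
hull edge (i=3, c=3) to (i=4, c=5): slope 2, span 1
hull edge (i=4, c=5) to (i=5, c=-6): slope -11, span 1
Factored form: p(x) = -6 ⊗ (x ⊕ (-7/3)) ⊗ (x ⊕ (-7/3)) ⊗ (x ⊕ (-7/3)) ⊗ (x ⊕ (-2)) ⊗ (x ⊕ 11)
Answer: roots = -7/3 (mult 3), -2 (mult 1), 11 (mult 1)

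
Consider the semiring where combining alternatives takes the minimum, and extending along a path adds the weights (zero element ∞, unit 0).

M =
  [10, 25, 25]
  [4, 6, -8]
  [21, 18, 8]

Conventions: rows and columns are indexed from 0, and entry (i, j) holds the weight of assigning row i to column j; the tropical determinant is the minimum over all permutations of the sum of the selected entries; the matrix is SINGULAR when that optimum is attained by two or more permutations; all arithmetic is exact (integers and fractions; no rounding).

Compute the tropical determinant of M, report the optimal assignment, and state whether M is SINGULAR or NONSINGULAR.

σ = (0, 1, 2): 10 + 6 + 8 = 24
σ = (0, 2, 1): 10 + (-8) + 18 = 20
σ = (1, 0, 2): 25 + 4 + 8 = 37
σ = (1, 2, 0): 25 + (-8) + 21 = 38
σ = (2, 0, 1): 25 + 4 + 18 = 47
σ = (2, 1, 0): 25 + 6 + 21 = 52
Optimal value attained by: σ = (0, 2, 1).
Answer: det⊕(M) = 20; verdict: NONSINGULAR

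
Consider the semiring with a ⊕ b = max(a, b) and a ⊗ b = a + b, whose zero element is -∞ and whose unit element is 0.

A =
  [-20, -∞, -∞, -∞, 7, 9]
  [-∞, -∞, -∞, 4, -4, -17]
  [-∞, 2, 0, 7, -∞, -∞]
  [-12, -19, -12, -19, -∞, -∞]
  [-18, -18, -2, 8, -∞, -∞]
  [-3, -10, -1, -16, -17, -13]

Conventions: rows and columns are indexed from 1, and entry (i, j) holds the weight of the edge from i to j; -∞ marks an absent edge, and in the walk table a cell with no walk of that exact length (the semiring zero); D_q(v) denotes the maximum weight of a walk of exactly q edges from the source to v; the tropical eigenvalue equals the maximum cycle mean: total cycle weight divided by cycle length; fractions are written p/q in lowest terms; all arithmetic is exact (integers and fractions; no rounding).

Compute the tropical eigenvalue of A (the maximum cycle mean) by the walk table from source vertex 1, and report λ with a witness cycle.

q=0: [0, -∞, -∞, -∞, -∞, -∞]
q=1: [-20, -∞, -∞, -∞, 7, 9]
q=2: [6, -1, 8, 15, -8, -4]
q=3: [3, 10, 8, 15, 13, 15]
q=4: [12, 10, 14, 21, 10, 12]
q=5: [9, 16, 14, 21, 19, 21]
q=6: [18, 16, 20, 27, 16, 18]
Optimal cycle mean attained by: cycle 1->6->1, total 9 + (-3), length 2.
Answer: λ = 3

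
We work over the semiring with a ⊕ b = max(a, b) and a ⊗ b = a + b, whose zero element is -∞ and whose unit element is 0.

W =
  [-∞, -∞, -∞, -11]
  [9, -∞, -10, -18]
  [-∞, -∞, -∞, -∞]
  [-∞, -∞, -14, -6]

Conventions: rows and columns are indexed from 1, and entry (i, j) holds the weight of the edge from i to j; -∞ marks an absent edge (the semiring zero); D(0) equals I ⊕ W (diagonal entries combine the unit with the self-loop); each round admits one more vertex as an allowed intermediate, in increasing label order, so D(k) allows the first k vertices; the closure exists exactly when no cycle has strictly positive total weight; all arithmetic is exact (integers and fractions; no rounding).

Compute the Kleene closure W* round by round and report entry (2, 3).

D(0):
  [0, -∞, -∞, -11]
  [9, 0, -10, -18]
  [-∞, -∞, 0, -∞]
  [-∞, -∞, -14, 0]
D(1):
  [0, -∞, -∞, -11]
  [9, 0, -10, -2]
  [-∞, -∞, 0, -∞]
  [-∞, -∞, -14, 0]
D(2):
  [0, -∞, -∞, -11]
  [9, 0, -10, -2]
  [-∞, -∞, 0, -∞]
  [-∞, -∞, -14, 0]
D(3):
  [0, -∞, -∞, -11]
  [9, 0, -10, -2]
  [-∞, -∞, 0, -∞]
  [-∞, -∞, -14, 0]
D(4):
  [0, -∞, -25, -11]
  [9, 0, -10, -2]
  [-∞, -∞, 0, -∞]
  [-∞, -∞, -14, 0]
Answer: W*[2][3] = -10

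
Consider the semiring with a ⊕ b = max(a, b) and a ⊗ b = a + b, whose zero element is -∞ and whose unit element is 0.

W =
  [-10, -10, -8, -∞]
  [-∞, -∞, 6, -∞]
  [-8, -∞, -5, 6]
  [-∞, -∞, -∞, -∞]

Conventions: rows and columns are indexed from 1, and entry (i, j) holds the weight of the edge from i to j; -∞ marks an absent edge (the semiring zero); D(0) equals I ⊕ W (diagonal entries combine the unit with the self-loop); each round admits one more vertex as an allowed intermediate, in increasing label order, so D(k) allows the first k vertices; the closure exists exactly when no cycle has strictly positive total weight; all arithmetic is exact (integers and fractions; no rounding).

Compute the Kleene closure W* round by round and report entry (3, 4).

D(0):
  [0, -10, -8, -∞]
  [-∞, 0, 6, -∞]
  [-8, -∞, 0, 6]
  [-∞, -∞, -∞, 0]
D(1):
  [0, -10, -8, -∞]
  [-∞, 0, 6, -∞]
  [-8, -18, 0, 6]
  [-∞, -∞, -∞, 0]
D(2):
  [0, -10, -4, -∞]
  [-∞, 0, 6, -∞]
  [-8, -18, 0, 6]
  [-∞, -∞, -∞, 0]
D(3):
  [0, -10, -4, 2]
  [-2, 0, 6, 12]
  [-8, -18, 0, 6]
  [-∞, -∞, -∞, 0]
D(4):
  [0, -10, -4, 2]
  [-2, 0, 6, 12]
  [-8, -18, 0, 6]
  [-∞, -∞, -∞, 0]
Answer: W*[3][4] = 6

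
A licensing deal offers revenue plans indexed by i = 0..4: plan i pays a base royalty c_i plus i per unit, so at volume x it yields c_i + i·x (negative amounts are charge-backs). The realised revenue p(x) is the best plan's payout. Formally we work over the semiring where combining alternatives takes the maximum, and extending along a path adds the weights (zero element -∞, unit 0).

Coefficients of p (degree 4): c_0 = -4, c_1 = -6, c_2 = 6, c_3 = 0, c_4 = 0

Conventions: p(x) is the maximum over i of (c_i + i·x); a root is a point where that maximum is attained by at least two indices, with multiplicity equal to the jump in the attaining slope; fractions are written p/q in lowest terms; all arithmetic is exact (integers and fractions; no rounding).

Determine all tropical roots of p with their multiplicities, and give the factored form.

hull edge (i=0, c=-4) to (i=2, c=6): slope 5, span 2
hull edge (i=2, c=6) to (i=4, c=0): slope -3, span 2
Factored form: p(x) = 0 ⊗ (x ⊕ (-5)) ⊗ (x ⊕ (-5)) ⊗ (x ⊕ 3) ⊗ (x ⊕ 3)
Answer: roots = -5 (mult 2), 3 (mult 2)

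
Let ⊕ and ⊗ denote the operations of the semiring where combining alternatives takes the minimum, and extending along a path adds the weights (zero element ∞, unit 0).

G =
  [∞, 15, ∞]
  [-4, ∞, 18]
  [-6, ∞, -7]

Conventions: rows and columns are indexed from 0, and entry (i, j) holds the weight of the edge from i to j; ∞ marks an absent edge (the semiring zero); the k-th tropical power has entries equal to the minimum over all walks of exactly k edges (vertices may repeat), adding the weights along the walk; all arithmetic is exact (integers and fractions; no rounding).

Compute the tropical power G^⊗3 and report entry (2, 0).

G^⊗2:
  [11, ∞, 33]
  [12, 11, 11]
  [-13, 9, -14]
G^⊗3:
  [27, 26, 26]
  [5, 27, 4]
  [-20, 2, -21]
Key observation: the optimum is the walk 2->2->2->0, with weight (-7) + (-7) + (-6) = -20.
Optimal value attained by: walk 2->2->2->0.
Answer: (G^⊗3)[2][0] = -20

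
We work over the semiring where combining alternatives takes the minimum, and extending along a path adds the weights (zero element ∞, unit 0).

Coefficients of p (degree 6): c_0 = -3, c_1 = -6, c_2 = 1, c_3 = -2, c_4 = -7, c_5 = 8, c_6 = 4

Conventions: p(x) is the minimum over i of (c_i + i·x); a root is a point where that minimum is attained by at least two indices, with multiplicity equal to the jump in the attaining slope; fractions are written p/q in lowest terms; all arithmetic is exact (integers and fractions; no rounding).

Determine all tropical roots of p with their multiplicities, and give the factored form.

hull edge (i=0, c=-3) to (i=1, c=-6): slope -3, span 1
hull edge (i=1, c=-6) to (i=4, c=-7): slope -1/3, span 3
hull edge (i=4, c=-7) to (i=6, c=4): slope 11/2, span 2
Factored form: p(x) = 4 ⊗ (x ⊕ (-11/2)) ⊗ (x ⊕ (-11/2)) ⊗ (x ⊕ 1/3) ⊗ (x ⊕ 1/3) ⊗ (x ⊕ 1/3) ⊗ (x ⊕ 3)
Answer: roots = -11/2 (mult 2), 1/3 (mult 3), 3 (mult 1)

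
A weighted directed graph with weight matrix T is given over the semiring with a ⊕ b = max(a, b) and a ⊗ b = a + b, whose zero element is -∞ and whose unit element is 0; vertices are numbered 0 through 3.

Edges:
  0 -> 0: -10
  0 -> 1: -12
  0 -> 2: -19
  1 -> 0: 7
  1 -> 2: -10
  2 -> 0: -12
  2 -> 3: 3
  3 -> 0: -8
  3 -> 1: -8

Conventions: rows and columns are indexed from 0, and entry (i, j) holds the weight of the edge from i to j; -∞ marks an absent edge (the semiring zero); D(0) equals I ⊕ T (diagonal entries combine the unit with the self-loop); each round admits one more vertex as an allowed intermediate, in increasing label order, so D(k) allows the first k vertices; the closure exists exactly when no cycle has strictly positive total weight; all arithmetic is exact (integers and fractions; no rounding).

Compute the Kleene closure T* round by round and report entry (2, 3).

D(0):
  [0, -12, -19, -∞]
  [7, 0, -10, -∞]
  [-12, -∞, 0, 3]
  [-8, -8, -∞, 0]
D(1):
  [0, -12, -19, -∞]
  [7, 0, -10, -∞]
  [-12, -24, 0, 3]
  [-8, -8, -27, 0]
D(2):
  [0, -12, -19, -∞]
  [7, 0, -10, -∞]
  [-12, -24, 0, 3]
  [-1, -8, -18, 0]
D(3):
  [0, -12, -19, -16]
  [7, 0, -10, -7]
  [-12, -24, 0, 3]
  [-1, -8, -18, 0]
D(4):
  [0, -12, -19, -16]
  [7, 0, -10, -7]
  [2, -5, 0, 3]
  [-1, -8, -18, 0]
Answer: T*[2][3] = 3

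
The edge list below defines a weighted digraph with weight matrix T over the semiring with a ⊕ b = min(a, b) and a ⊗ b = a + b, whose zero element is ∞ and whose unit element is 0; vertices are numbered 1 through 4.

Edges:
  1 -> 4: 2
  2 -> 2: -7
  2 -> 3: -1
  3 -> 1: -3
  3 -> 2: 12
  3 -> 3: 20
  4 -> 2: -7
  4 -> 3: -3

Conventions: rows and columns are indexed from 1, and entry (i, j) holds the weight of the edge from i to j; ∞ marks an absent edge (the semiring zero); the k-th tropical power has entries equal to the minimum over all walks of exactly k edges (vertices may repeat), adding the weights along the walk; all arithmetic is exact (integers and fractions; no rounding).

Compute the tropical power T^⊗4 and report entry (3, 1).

T^⊗2:
  [∞, -5, -1, ∞]
  [-4, -14, -8, ∞]
  [17, 5, 11, -1]
  [-6, -14, -8, ∞]
T^⊗3:
  [-4, -12, -6, ∞]
  [-11, -21, -15, -2]
  [8, -8, -4, 19]
  [-11, -21, -15, -4]
T^⊗4:
  [-9, -19, -13, -2]
  [-18, -28, -22, -9]
  [-7, -15, -9, 10]
  [-18, -28, -22, -9]
Key observation: the optimum is the walk 3->1->4->3->1, with weight (-3) + 2 + (-3) + (-3) = -7.
Optimal value attained by: walk 3->1->4->3->1.
Answer: (T^⊗4)[3][1] = -7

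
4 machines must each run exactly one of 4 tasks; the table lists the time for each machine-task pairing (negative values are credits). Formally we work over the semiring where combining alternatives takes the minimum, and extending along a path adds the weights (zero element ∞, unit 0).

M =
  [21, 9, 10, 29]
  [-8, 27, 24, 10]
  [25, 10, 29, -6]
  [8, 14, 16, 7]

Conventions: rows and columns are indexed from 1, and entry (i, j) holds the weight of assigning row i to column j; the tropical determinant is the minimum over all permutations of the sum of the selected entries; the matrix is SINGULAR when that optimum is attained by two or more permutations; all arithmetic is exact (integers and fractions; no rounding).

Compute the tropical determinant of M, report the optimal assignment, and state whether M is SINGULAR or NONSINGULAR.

σ = (1, 2, 3, 4): 21 + 27 + 29 + 7 = 84
σ = (1, 2, 4, 3): 21 + 27 + (-6) + 16 = 58
σ = (1, 3, 2, 4): 21 + 24 + 10 + 7 = 62
σ = (1, 3, 4, 2): 21 + 24 + (-6) + 14 = 53
σ = (1, 4, 2, 3): 21 + 10 + 10 + 16 = 57
σ = (1, 4, 3, 2): 21 + 10 + 29 + 14 = 74
σ = (2, 1, 3, 4): 9 + (-8) + 29 + 7 = 37
σ = (2, 1, 4, 3): 9 + (-8) + (-6) + 16 = 11
σ = (2, 3, 1, 4): 9 + 24 + 25 + 7 = 65
σ = (2, 3, 4, 1): 9 + 24 + (-6) + 8 = 35
σ = (2, 4, 1, 3): 9 + 10 + 25 + 16 = 60
σ = (2, 4, 3, 1): 9 + 10 + 29 + 8 = 56
σ = (3, 1, 2, 4): 10 + (-8) + 10 + 7 = 19
σ = (3, 1, 4, 2): 10 + (-8) + (-6) + 14 = 10
σ = (3, 2, 1, 4): 10 + 27 + 25 + 7 = 69
σ = (3, 2, 4, 1): 10 + 27 + (-6) + 8 = 39
σ = (3, 4, 1, 2): 10 + 10 + 25 + 14 = 59
σ = (3, 4, 2, 1): 10 + 10 + 10 + 8 = 38
σ = (4, 1, 2, 3): 29 + (-8) + 10 + 16 = 47
σ = (4, 1, 3, 2): 29 + (-8) + 29 + 14 = 64
σ = (4, 2, 1, 3): 29 + 27 + 25 + 16 = 97
σ = (4, 2, 3, 1): 29 + 27 + 29 + 8 = 93
σ = (4, 3, 1, 2): 29 + 24 + 25 + 14 = 92
σ = (4, 3, 2, 1): 29 + 24 + 10 + 8 = 71
Optimal value attained by: σ = (3, 1, 4, 2).
Answer: det⊕(M) = 10; verdict: NONSINGULAR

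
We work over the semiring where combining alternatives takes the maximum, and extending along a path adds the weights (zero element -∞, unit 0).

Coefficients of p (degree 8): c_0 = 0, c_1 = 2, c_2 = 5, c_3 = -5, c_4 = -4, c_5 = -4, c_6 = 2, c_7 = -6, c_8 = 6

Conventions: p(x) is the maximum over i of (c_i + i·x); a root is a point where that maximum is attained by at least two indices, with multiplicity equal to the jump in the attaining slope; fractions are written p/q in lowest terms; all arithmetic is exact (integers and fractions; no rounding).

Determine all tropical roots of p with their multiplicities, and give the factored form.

hull edge (i=0, c=0) to (i=2, c=5): slope 5/2, span 2
hull edge (i=2, c=5) to (i=8, c=6): slope 1/6, span 6
Factored form: p(x) = 6 ⊗ (x ⊕ (-5/2)) ⊗ (x ⊕ (-5/2)) ⊗ (x ⊕ (-1/6)) ⊗ (x ⊕ (-1/6)) ⊗ (x ⊕ (-1/6)) ⊗ (x ⊕ (-1/6)) ⊗ (x ⊕ (-1/6)) ⊗ (x ⊕ (-1/6))
Answer: roots = -5/2 (mult 2), -1/6 (mult 6)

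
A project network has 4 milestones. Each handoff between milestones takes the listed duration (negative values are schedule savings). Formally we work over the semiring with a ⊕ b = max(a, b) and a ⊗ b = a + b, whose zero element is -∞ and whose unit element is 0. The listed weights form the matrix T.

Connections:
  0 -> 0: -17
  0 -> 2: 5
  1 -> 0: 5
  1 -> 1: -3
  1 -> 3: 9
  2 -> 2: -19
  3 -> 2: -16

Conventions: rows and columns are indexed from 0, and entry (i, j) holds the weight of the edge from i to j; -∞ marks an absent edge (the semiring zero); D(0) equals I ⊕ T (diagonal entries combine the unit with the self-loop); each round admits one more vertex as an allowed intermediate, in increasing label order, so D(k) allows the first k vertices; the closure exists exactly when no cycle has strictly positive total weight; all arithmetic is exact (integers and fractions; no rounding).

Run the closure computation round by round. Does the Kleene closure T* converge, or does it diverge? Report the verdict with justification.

D(0):
  [0, -∞, 5, -∞]
  [5, 0, -∞, 9]
  [-∞, -∞, 0, -∞]
  [-∞, -∞, -16, 0]
D(1):
  [0, -∞, 5, -∞]
  [5, 0, 10, 9]
  [-∞, -∞, 0, -∞]
  [-∞, -∞, -16, 0]
D(2):
  [0, -∞, 5, -∞]
  [5, 0, 10, 9]
  [-∞, -∞, 0, -∞]
  [-∞, -∞, -16, 0]
D(3):
  [0, -∞, 5, -∞]
  [5, 0, 10, 9]
  [-∞, -∞, 0, -∞]
  [-∞, -∞, -16, 0]
D(4):
  [0, -∞, 5, -∞]
  [5, 0, 10, 9]
  [-∞, -∞, 0, -∞]
  [-∞, -∞, -16, 0]
Key observation: every diagonal entry stays at the unit through all rounds, so no improving cycle exists.
Answer: CONVERGES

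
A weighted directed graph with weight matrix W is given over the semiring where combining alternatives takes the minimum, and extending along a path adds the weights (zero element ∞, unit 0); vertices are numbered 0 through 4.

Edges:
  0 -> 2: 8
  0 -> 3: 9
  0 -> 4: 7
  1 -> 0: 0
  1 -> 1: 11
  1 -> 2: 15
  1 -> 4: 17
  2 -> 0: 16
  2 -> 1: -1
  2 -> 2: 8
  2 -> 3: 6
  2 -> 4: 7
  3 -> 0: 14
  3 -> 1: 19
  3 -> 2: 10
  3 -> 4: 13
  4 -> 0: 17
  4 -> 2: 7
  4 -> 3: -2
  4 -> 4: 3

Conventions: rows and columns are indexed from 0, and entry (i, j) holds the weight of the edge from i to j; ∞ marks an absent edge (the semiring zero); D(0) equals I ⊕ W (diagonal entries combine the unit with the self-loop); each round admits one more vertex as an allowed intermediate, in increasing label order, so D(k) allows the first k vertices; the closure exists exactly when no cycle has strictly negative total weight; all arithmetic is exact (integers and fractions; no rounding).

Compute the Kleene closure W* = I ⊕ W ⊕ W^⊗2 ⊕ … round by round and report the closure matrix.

D(0):
  [0, ∞, 8, 9, 7]
  [0, 0, 15, ∞, 17]
  [16, -1, 0, 6, 7]
  [14, 19, 10, 0, 13]
  [17, ∞, 7, -2, 0]
D(1):
  [0, ∞, 8, 9, 7]
  [0, 0, 8, 9, 7]
  [16, -1, 0, 6, 7]
  [14, 19, 10, 0, 13]
  [17, ∞, 7, -2, 0]
D(2):
  [0, ∞, 8, 9, 7]
  [0, 0, 8, 9, 7]
  [-1, -1, 0, 6, 6]
  [14, 19, 10, 0, 13]
  [17, ∞, 7, -2, 0]
D(3):
  [0, 7, 8, 9, 7]
  [0, 0, 8, 9, 7]
  [-1, -1, 0, 6, 6]
  [9, 9, 10, 0, 13]
  [6, 6, 7, -2, 0]
D(4):
  [0, 7, 8, 9, 7]
  [0, 0, 8, 9, 7]
  [-1, -1, 0, 6, 6]
  [9, 9, 10, 0, 13]
  [6, 6, 7, -2, 0]
D(5):
  [0, 7, 8, 5, 7]
  [0, 0, 8, 5, 7]
  [-1, -1, 0, 4, 6]
  [9, 9, 10, 0, 13]
  [6, 6, 7, -2, 0]
Answer: W* = [[0, 7, 8, 5, 7], [0, 0, 8, 5, 7], [-1, -1, 0, 4, 6], [9, 9, 10, 0, 13], [6, 6, 7, -2, 0]]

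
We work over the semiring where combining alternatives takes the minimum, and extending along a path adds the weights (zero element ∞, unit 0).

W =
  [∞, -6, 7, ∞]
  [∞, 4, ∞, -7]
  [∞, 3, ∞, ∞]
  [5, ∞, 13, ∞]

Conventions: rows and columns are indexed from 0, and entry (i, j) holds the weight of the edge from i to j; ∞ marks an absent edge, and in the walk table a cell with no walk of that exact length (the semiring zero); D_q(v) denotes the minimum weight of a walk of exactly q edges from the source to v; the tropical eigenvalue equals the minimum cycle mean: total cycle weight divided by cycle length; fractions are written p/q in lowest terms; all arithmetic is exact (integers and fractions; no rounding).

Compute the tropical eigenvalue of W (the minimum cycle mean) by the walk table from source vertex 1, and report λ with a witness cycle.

q=0: [∞, 0, ∞, ∞]
q=1: [∞, 4, ∞, -7]
q=2: [-2, 8, 6, -3]
q=3: [2, -8, 5, 1]
q=4: [6, -4, 9, -15]
Optimal cycle mean attained by: cycle 0->1->3->0, total (-6) + (-7) + 5, length 3.
Answer: λ = -8/3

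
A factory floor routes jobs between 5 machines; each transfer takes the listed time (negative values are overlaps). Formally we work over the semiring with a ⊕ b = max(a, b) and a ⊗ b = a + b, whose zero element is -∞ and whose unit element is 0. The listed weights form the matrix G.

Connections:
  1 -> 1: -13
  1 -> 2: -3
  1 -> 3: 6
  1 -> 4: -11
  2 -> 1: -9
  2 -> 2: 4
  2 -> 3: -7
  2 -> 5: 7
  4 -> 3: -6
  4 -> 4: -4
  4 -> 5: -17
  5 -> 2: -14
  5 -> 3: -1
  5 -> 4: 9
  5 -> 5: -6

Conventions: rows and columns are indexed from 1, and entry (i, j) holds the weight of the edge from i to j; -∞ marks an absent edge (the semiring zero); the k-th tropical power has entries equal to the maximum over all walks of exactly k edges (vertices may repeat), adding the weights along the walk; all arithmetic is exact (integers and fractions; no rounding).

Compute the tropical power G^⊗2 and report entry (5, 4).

G^⊗2:
  [-12, 1, -7, -15, 4]
  [-5, 8, 6, 16, 11]
  [-∞, -∞, -∞, -∞, -∞]
  [-∞, -31, -10, -8, -21]
  [-23, -10, 3, 5, -7]
Key observation: the optimum is the walk 5->4->4, with weight 9 + (-4) = 5.
Optimal value attained by: walk 5->4->4.
Answer: (G^⊗2)[5][4] = 5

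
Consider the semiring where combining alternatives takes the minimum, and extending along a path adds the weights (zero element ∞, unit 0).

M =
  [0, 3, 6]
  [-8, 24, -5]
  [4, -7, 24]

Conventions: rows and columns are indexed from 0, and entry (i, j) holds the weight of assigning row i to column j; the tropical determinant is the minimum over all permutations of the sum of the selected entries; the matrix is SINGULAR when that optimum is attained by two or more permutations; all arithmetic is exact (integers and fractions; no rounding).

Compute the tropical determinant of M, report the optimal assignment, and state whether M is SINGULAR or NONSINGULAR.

σ = (0, 1, 2): 0 + 24 + 24 = 48
σ = (0, 2, 1): 0 + (-5) + (-7) = -12
σ = (1, 0, 2): 3 + (-8) + 24 = 19
σ = (1, 2, 0): 3 + (-5) + 4 = 2
σ = (2, 0, 1): 6 + (-8) + (-7) = -9
σ = (2, 1, 0): 6 + 24 + 4 = 34
Optimal value attained by: σ = (0, 2, 1).
Answer: det⊕(M) = -12; verdict: NONSINGULAR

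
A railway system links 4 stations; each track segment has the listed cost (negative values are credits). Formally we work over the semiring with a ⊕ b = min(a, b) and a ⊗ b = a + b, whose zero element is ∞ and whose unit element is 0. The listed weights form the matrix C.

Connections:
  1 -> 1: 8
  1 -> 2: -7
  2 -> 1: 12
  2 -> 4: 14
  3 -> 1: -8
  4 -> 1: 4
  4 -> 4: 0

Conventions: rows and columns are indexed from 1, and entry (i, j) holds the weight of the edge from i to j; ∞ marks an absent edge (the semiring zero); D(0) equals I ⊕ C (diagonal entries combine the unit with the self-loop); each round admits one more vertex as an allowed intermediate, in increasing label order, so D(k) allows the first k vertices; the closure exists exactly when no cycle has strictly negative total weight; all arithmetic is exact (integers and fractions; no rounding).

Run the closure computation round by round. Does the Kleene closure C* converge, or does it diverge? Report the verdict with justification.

D(0):
  [0, -7, ∞, ∞]
  [12, 0, ∞, 14]
  [-8, ∞, 0, ∞]
  [4, ∞, ∞, 0]
D(1):
  [0, -7, ∞, ∞]
  [12, 0, ∞, 14]
  [-8, -15, 0, ∞]
  [4, -3, ∞, 0]
D(2):
  [0, -7, ∞, 7]
  [12, 0, ∞, 14]
  [-8, -15, 0, -1]
  [4, -3, ∞, 0]
D(3):
  [0, -7, ∞, 7]
  [12, 0, ∞, 14]
  [-8, -15, 0, -1]
  [4, -3, ∞, 0]
D(4):
  [0, -7, ∞, 7]
  [12, 0, ∞, 14]
  [-8, -15, 0, -1]
  [4, -3, ∞, 0]
Key observation: every diagonal entry stays at the unit through all rounds, so no improving cycle exists.
Answer: CONVERGES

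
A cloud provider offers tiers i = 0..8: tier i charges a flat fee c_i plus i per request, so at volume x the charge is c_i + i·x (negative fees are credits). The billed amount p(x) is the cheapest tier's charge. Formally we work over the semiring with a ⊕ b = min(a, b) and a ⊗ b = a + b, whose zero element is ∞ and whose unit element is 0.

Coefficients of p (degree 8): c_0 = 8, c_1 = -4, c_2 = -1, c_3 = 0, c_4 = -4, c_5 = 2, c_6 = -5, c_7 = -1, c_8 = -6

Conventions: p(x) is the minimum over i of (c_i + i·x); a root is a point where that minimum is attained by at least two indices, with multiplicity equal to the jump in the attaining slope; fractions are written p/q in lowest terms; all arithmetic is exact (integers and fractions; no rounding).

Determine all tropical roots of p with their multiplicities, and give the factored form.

hull edge (i=0, c=8) to (i=1, c=-4): slope -12, span 1
hull edge (i=1, c=-4) to (i=8, c=-6): slope -2/7, span 7
Factored form: p(x) = -6 ⊗ (x ⊕ 2/7) ⊗ (x ⊕ 2/7) ⊗ (x ⊕ 2/7) ⊗ (x ⊕ 2/7) ⊗ (x ⊕ 2/7) ⊗ (x ⊕ 2/7) ⊗ (x ⊕ 2/7) ⊗ (x ⊕ 12)
Answer: roots = 2/7 (mult 7), 12 (mult 1)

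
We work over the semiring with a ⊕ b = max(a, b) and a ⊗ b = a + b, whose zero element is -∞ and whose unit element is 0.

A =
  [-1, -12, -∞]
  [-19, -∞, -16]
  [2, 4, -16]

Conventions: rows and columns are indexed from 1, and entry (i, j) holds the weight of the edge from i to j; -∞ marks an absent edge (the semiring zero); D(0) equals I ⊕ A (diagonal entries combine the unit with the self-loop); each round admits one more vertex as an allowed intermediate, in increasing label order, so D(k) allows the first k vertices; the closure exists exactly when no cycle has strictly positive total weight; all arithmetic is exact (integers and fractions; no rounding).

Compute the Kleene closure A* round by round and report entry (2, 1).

D(0):
  [0, -12, -∞]
  [-19, 0, -16]
  [2, 4, 0]
D(1):
  [0, -12, -∞]
  [-19, 0, -16]
  [2, 4, 0]
D(2):
  [0, -12, -28]
  [-19, 0, -16]
  [2, 4, 0]
D(3):
  [0, -12, -28]
  [-14, 0, -16]
  [2, 4, 0]
Answer: A*[2][1] = -14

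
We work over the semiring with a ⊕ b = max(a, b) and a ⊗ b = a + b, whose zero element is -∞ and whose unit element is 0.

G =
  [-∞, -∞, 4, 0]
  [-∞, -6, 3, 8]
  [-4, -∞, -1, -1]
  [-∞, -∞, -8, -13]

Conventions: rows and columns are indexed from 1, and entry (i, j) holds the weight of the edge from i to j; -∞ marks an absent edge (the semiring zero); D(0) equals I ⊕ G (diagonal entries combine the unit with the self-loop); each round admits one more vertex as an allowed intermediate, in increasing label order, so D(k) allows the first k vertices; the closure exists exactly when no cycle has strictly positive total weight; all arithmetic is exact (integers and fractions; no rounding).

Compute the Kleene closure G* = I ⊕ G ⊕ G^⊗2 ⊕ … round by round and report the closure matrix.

D(0):
  [0, -∞, 4, 0]
  [-∞, 0, 3, 8]
  [-4, -∞, 0, -1]
  [-∞, -∞, -8, 0]
D(1):
  [0, -∞, 4, 0]
  [-∞, 0, 3, 8]
  [-4, -∞, 0, -1]
  [-∞, -∞, -8, 0]
D(2):
  [0, -∞, 4, 0]
  [-∞, 0, 3, 8]
  [-4, -∞, 0, -1]
  [-∞, -∞, -8, 0]
D(3):
  [0, -∞, 4, 3]
  [-1, 0, 3, 8]
  [-4, -∞, 0, -1]
  [-12, -∞, -8, 0]
D(4):
  [0, -∞, 4, 3]
  [-1, 0, 3, 8]
  [-4, -∞, 0, -1]
  [-12, -∞, -8, 0]
Answer: G* = [[0, -∞, 4, 3], [-1, 0, 3, 8], [-4, -∞, 0, -1], [-12, -∞, -8, 0]]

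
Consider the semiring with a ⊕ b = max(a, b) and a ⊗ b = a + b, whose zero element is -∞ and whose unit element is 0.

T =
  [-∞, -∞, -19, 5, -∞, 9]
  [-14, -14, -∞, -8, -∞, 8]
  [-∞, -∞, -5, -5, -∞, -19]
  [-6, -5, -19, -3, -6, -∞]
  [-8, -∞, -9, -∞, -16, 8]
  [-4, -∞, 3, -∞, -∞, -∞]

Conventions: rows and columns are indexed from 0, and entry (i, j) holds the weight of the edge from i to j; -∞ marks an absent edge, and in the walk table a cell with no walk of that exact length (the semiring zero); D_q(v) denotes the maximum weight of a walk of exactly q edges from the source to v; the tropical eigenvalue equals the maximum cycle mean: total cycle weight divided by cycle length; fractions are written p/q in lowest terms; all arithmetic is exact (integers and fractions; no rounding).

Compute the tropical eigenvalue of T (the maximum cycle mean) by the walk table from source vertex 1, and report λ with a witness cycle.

q=0: [-∞, 0, -∞, -∞, -∞, -∞]
q=1: [-14, -14, -∞, -8, -∞, 8]
q=2: [4, -13, 11, -9, -14, -5]
q=3: [-9, -14, 6, 9, -15, 13]
q=4: [9, 4, 16, 6, 3, 0]
q=5: [0, 1, 11, 14, 0, 18]
q=6: [14, 9, 21, 11, 8, 9]
Optimal cycle mean attained by: cycle 0->5->0, total 9 + (-4), length 2.
Answer: λ = 5/2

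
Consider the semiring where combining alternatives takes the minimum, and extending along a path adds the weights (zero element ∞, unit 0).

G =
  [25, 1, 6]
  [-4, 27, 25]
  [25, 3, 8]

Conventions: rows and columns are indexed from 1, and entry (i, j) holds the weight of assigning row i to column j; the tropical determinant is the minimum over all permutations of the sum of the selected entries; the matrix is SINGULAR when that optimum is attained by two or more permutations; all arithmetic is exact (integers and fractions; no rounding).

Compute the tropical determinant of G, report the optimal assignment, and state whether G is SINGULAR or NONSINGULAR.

σ = (1, 2, 3): 25 + 27 + 8 = 60
σ = (1, 3, 2): 25 + 25 + 3 = 53
σ = (2, 1, 3): 1 + (-4) + 8 = 5
σ = (2, 3, 1): 1 + 25 + 25 = 51
σ = (3, 1, 2): 6 + (-4) + 3 = 5
σ = (3, 2, 1): 6 + 27 + 25 = 58
Optimal value attained by: σ = (2, 1, 3).
Answer: det⊕(G) = 5; verdict: SINGULAR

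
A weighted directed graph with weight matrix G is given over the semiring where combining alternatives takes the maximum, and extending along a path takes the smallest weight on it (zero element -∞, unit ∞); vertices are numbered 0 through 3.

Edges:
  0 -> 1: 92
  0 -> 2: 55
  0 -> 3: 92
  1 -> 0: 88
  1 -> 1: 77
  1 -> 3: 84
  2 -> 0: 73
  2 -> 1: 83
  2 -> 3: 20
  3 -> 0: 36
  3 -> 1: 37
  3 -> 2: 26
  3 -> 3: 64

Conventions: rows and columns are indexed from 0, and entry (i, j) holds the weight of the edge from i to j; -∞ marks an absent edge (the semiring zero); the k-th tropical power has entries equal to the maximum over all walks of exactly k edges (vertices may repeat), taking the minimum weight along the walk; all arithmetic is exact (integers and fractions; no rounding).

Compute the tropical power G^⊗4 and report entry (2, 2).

G^⊗2:
  [88, 77, 26, 84]
  [77, 88, 55, 88]
  [83, 77, 55, 83]
  [37, 37, 36, 64]
G^⊗3:
  [77, 88, 55, 88]
  [88, 77, 55, 84]
  [77, 83, 55, 83]
  [37, 37, 37, 64]
G^⊗4:
  [88, 77, 55, 84]
  [77, 88, 55, 88]
  [83, 77, 55, 83]
  [37, 37, 37, 64]
Key observation: the optimum is the walk 2->0->1->0->2, with weight 73 min 92 min 88 min 55 = 55.
Optimal value attained by: walk 2->0->1->0->2.
Answer: (G^⊗4)[2][2] = 55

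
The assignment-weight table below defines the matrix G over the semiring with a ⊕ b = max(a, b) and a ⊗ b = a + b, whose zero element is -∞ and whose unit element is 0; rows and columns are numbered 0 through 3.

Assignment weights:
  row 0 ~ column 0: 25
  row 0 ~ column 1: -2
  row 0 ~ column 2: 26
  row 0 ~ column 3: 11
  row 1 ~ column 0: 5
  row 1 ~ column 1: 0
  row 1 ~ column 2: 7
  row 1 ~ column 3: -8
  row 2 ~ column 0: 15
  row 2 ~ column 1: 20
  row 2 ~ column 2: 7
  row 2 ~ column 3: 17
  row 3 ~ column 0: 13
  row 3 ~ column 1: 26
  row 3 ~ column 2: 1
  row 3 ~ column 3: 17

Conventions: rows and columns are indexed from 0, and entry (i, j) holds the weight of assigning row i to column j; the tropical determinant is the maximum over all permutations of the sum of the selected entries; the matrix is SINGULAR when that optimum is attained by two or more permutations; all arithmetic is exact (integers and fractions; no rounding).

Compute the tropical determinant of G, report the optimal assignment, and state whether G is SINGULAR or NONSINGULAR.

σ = (0, 1, 2, 3): 25 + 0 + 7 + 17 = 49
σ = (0, 1, 3, 2): 25 + 0 + 17 + 1 = 43
σ = (0, 2, 1, 3): 25 + 7 + 20 + 17 = 69
σ = (0, 2, 3, 1): 25 + 7 + 17 + 26 = 75
σ = (0, 3, 1, 2): 25 + (-8) + 20 + 1 = 38
σ = (0, 3, 2, 1): 25 + (-8) + 7 + 26 = 50
σ = (1, 0, 2, 3): (-2) + 5 + 7 + 17 = 27
σ = (1, 0, 3, 2): (-2) + 5 + 17 + 1 = 21
σ = (1, 2, 0, 3): (-2) + 7 + 15 + 17 = 37
σ = (1, 2, 3, 0): (-2) + 7 + 17 + 13 = 35
σ = (1, 3, 0, 2): (-2) + (-8) + 15 + 1 = 6
σ = (1, 3, 2, 0): (-2) + (-8) + 7 + 13 = 10
σ = (2, 0, 1, 3): 26 + 5 + 20 + 17 = 68
σ = (2, 0, 3, 1): 26 + 5 + 17 + 26 = 74
σ = (2, 1, 0, 3): 26 + 0 + 15 + 17 = 58
σ = (2, 1, 3, 0): 26 + 0 + 17 + 13 = 56
σ = (2, 3, 0, 1): 26 + (-8) + 15 + 26 = 59
σ = (2, 3, 1, 0): 26 + (-8) + 20 + 13 = 51
σ = (3, 0, 1, 2): 11 + 5 + 20 + 1 = 37
σ = (3, 0, 2, 1): 11 + 5 + 7 + 26 = 49
σ = (3, 1, 0, 2): 11 + 0 + 15 + 1 = 27
σ = (3, 1, 2, 0): 11 + 0 + 7 + 13 = 31
σ = (3, 2, 0, 1): 11 + 7 + 15 + 26 = 59
σ = (3, 2, 1, 0): 11 + 7 + 20 + 13 = 51
Optimal value attained by: σ = (0, 2, 3, 1).
Answer: det⊕(G) = 75; verdict: NONSINGULAR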